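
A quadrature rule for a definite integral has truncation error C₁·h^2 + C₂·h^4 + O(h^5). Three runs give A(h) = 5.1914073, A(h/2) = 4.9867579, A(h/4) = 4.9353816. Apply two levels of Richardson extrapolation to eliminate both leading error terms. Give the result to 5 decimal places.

First eliminate the h^2 term (factor 2^2 = 4):
  B₁ = (4·4.9867579 − 5.1914073)/3 = 4.9185414
  B₂ = (4·4.9353816 − 4.9867579)/3 = 4.9182562
Then eliminate the h^4 term (factor 2^4 = 16):
  (16·4.9182562 − 4.9185414)/15 = 4.9182372

4.91824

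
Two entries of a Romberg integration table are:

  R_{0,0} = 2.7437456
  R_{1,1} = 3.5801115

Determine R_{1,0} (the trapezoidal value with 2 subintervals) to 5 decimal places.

From R_{1,1} = (4·R_{1,0} − R_{0,0})/3, solve for R_{1,0}:
4·R_{1,0} = 3·3.5801115 + 2.7437456 = 13.4840801
R_{1,0} = 3.3710200

3.37102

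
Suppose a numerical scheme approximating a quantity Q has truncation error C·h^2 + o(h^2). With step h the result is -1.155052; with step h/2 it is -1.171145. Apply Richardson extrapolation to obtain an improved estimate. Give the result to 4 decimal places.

-1.1765

The leading error scales as h^2; refining by a factor of 2 reduces it by 2^2 = 4.
Extrapolated value = (4·A(h/2) − A(h)) / (4 − 1)
= (4·(-1.171145) − (-1.155052)) / 3
= -3.529528 / 3 = -1.176509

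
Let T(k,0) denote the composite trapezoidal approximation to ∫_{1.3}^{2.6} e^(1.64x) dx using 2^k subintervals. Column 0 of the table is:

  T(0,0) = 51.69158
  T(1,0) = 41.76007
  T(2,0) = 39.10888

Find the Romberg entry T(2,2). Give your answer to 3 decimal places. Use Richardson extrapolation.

38.210

T(1,1) = (4·41.76007 − 51.69158) / 3 = 38.44957
T(2,1) = 39.10888 + (39.10888 − 41.76007)/3 = 38.22515
T(2,2) = 38.22515 + (38.22515 − 38.44957)/15 = 38.21019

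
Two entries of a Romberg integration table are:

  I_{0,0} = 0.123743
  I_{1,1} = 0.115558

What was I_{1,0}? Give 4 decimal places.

From I_{1,1} = (4·I_{1,0} − I_{0,0})/3, solve for I_{1,0}:
4·I_{1,0} = 3·0.115558 + 0.123743 = 0.470417
I_{1,0} = 0.117604

0.1176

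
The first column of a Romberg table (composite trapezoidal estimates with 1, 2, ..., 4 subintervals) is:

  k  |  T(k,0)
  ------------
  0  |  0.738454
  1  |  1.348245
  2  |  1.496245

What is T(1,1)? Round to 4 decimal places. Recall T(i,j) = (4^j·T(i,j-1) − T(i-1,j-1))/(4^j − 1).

1.5515

Richardson extrapolation on the trapezoidal column (denominator 4−1=3):
T(1,1) = (4·1.348245 − 0.738454) / 3 = 1.551509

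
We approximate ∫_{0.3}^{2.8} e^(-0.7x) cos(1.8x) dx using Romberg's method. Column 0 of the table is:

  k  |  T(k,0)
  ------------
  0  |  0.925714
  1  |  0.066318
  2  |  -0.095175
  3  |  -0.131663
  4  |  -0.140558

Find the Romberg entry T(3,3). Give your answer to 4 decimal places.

-0.1435

T(1,1) = 0.066318 + (0.066318 − 0.925714)/3 = -0.220147
T(2,1) = (4·(-0.095175) − 0.066318) / 3 = -0.149006
T(3,1) = (4·(-0.131663) − (-0.095175)) / 3 = -0.143826
T(2,2) = (16·(-0.149006) − (-0.220147)) / 15 = -0.144263
T(3,2) = (16·(-0.143826) − (-0.149006)) / 15 = -0.143481
T(3,3) = -0.143481 + (-0.143481 − (-0.144263))/63 = -0.143469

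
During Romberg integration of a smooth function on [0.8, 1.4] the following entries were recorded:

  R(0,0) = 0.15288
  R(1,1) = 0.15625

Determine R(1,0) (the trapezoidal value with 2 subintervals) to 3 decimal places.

0.155

From R(1,1) = (4·R(1,0) − R(0,0))/3, solve for R(1,0):
4·R(1,0) = 3·0.15625 + 0.15288 = 0.62163
R(1,0) = 0.15541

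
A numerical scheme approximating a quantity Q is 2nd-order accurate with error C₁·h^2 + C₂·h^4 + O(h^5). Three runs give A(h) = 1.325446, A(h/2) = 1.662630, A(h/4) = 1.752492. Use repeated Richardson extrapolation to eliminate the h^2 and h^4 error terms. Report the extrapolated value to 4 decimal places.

1.7829

First eliminate the h^2 term (factor 2^2 = 4):
  B₁ = (4·1.662630 − 1.325446)/3 = 1.775025
  B₂ = (4·1.752492 − 1.662630)/3 = 1.782446
Then eliminate the h^4 term (factor 2^4 = 16):
  (16·1.782446 − 1.775025)/15 = 1.782941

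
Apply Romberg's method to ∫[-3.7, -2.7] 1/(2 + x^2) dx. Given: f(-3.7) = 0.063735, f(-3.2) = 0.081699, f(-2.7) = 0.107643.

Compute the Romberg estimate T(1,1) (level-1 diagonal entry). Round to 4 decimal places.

T(0,0) (trapezoid, 1 panel, h=1.0000): 0.085689
T(1,0) (trapezoid, 2 panels, h=0.5000): 0.083694
T(1,1) = 0.083694 + (0.083694 − 0.085689)/3 = 0.083029

0.0830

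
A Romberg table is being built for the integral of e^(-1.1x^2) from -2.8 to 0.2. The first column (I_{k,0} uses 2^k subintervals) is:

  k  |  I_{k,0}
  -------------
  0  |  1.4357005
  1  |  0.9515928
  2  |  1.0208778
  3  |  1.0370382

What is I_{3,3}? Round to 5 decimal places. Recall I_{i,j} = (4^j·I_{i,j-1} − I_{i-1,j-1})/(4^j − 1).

I_{1,1} = (4·0.9515928 − 1.4357005) / 3 = 0.7902236
I_{2,1} = 1.0208778 + (1.0208778 − 0.9515928)/3 = 1.0439728
I_{3,1} = 1.0370382 + (1.0370382 − 1.0208778)/3 = 1.0424250
I_{2,2} = (16·1.0439728 − 0.7902236) / 15 = 1.0608894
I_{3,2} = (16·1.0424250 − 1.0439728) / 15 = 1.0423218
I_{3,3} = 1.0423218 + (1.0423218 − 1.0608894)/63 = 1.0420271
(Column j=1 coincides with Simpson's rule on the same nodes.)

1.04203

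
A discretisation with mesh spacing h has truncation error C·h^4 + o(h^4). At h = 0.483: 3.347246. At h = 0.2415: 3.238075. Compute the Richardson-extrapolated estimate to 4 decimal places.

3.2308

The leading error scales as h^4; refining by a factor of 2 reduces it by 2^4 = 16.
Extrapolated value = (16·A(h/2) − A(h)) / (16 − 1)
= (16·3.238075 − 3.347246) / 15
= 48.461954 / 15 = 3.230797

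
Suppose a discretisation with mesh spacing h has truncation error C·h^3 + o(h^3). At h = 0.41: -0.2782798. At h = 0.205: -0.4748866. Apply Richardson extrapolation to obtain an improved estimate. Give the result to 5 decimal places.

Extrapolated value = (8·A(h/2) − A(h)) / (8 − 1)
= (8·(-0.4748866) − (-0.2782798)) / 7
= -3.5208130 / 7 = -0.5029733

-0.50297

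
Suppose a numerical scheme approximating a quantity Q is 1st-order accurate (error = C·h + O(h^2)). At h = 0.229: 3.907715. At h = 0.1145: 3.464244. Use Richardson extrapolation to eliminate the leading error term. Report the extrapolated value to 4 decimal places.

Extrapolated value = (2·A(h/2) − A(h)) / (2 − 1)
= (2·3.464244 − 3.907715) / 1
= 3.020773 / 1 = 3.020773

3.0208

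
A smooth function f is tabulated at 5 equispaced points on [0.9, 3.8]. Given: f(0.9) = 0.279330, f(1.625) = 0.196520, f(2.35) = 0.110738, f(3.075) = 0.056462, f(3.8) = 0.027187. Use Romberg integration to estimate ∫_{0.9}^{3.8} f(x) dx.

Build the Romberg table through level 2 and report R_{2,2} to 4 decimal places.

R_{0,0} (trapezoid, 1 panel, h=2.9000): 0.444450
R_{1,0} (trapezoid, 2 panels, h=1.4500): 0.382795
R_{2,0} (trapezoid, 4 panels, h=0.7250): 0.374809
R_{1,1} = 0.382795 + (0.382795 − 0.444450)/3 = 0.362243
R_{2,1} = 0.374809 + (0.374809 − 0.382795)/3 = 0.372147
R_{2,2} = 0.372147 + (0.372147 − 0.362243)/15 = 0.372807

0.3728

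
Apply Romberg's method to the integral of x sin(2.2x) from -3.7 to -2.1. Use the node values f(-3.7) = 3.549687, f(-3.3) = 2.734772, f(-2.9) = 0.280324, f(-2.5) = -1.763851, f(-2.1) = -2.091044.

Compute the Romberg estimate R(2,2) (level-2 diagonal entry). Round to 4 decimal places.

0.7937

R(0,0) (trapezoid, 1 panel, h=1.6000): 1.166914
R(1,0) (trapezoid, 2 panels, h=0.8000): 0.807716
R(2,0) (trapezoid, 4 panels, h=0.4000): 0.792227
R(1,1) = 0.807716 + (0.807716 − 1.166914)/3 = 0.687983
R(2,1) = 0.792227 + (0.792227 − 0.807716)/3 = 0.787064
R(2,2) = 0.787064 + (0.787064 − 0.687983)/15 = 0.793669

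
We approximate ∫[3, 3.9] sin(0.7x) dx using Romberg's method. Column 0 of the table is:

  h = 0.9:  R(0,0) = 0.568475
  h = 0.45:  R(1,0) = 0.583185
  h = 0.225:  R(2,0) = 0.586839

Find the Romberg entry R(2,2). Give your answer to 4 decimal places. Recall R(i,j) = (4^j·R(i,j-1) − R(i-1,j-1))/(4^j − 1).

0.5881

Richardson extrapolation on the trapezoidal column (denominator 4−1=3):
R(1,1) = 0.583185 + (0.583185 − 0.568475)/3 = 0.588088
R(2,1) = 0.586839 + (0.586839 − 0.583185)/3 = 0.588057
R(2,2) = 0.588057 + (0.588057 − 0.588088)/15 = 0.588055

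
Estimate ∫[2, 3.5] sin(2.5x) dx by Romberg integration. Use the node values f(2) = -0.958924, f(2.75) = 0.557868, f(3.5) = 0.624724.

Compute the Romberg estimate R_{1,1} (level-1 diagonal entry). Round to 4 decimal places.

0.4743

R_{0,0} (trapezoid, 1 panel, h=1.5000): -0.250650
R_{1,0} (trapezoid, 2 panels, h=0.7500): 0.293076
R_{1,1} = 0.293076 + (0.293076 − (-0.250650))/3 = 0.474318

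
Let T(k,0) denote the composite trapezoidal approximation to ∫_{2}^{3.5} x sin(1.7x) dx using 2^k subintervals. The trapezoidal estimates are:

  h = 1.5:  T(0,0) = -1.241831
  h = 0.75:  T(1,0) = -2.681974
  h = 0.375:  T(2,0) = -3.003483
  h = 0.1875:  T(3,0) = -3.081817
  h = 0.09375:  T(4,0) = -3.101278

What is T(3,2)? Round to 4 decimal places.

T(2,1) = (4·(-3.003483) − (-2.681974)) / 3 = -3.110653
T(3,1) = (4·(-3.081817) − (-3.003483)) / 3 = -3.107928
T(3,2) = (16·(-3.107928) − (-3.110653)) / 15 = -3.107746

-3.1077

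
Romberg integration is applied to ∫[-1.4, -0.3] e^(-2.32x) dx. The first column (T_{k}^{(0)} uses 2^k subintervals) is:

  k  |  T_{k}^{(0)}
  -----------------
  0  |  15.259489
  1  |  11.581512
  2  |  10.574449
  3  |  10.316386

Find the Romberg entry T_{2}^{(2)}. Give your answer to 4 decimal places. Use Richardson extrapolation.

10.2310

Richardson extrapolation on the trapezoidal column (denominator 4−1=3):
T_{1}^{(1)} = (4·11.581512 − 15.259489) / 3 = 10.355520
T_{2}^{(1)} = (4·10.574449 − 11.581512) / 3 = 10.238761
T_{2}^{(2)} = 10.238761 + (10.238761 − 10.355520)/15 = 10.230977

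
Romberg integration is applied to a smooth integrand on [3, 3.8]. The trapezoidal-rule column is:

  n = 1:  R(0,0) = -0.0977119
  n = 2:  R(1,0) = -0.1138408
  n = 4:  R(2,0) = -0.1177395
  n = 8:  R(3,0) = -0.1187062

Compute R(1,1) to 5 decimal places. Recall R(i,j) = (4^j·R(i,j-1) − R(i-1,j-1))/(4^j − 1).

R(1,1) = (4·(-0.1138408) − (-0.0977119)) / 3 = -0.1192171

-0.11922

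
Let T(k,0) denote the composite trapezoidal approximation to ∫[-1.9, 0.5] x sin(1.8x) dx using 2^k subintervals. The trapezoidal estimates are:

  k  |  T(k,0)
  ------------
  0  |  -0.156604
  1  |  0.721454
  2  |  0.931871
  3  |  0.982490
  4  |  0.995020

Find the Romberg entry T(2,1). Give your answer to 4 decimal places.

Richardson extrapolation on the trapezoidal column (denominator 4−1=3):
T(2,1) = (4·0.931871 − 0.721454) / 3 = 1.002010

1.0020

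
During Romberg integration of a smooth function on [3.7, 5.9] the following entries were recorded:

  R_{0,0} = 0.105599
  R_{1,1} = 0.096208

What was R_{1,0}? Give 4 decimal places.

0.0986

From R_{1,1} = (4·R_{1,0} − R_{0,0})/3, solve for R_{1,0}:
4·R_{1,0} = 3·0.096208 + 0.105599 = 0.394223
R_{1,0} = 0.098556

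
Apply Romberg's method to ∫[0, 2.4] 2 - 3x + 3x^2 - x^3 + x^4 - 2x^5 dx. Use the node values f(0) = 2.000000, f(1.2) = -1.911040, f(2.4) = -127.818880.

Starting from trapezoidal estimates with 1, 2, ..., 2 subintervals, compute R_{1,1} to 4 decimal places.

R_{0,0} (trapezoid, 1 panel, h=2.4000): -150.982656
R_{1,0} (trapezoid, 2 panels, h=1.2000): -77.784576
R_{1,1} = -77.784576 + (-77.784576 − (-150.982656))/3 = -53.385216

-53.3852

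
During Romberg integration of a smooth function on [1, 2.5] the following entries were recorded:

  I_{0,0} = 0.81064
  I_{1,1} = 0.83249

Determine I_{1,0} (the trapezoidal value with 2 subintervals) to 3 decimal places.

From I_{1,1} = (4·I_{1,0} − I_{0,0})/3, solve for I_{1,0}:
4·I_{1,0} = 3·0.83249 + 0.81064 = 3.30811
I_{1,0} = 0.82703

0.827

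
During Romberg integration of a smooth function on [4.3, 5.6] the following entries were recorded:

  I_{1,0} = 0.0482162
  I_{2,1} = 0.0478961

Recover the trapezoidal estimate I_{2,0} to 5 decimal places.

From I_{2,1} = (4·I_{2,0} − I_{1,0})/3, solve for I_{2,0}:
4·I_{2,0} = 3·0.0478961 + 0.0482162 = 0.1919045
I_{2,0} = 0.0479761

0.04798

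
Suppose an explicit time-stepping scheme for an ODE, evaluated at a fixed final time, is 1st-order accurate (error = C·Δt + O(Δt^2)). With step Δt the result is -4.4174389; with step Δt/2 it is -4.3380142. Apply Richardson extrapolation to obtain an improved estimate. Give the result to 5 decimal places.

-4.25859

Extrapolated value = (2·A(Δt/2) − A(Δt)) / (2 − 1)
= (2·(-4.3380142) − (-4.4174389)) / 1
= -4.2585895 / 1 = -4.2585895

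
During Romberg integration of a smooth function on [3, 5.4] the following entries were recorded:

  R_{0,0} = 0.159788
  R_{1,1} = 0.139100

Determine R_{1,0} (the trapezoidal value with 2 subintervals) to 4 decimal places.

0.1443

From R_{1,1} = (4·R_{1,0} − R_{0,0})/3, solve for R_{1,0}:
4·R_{1,0} = 3·0.139100 + 0.159788 = 0.577088
R_{1,0} = 0.144272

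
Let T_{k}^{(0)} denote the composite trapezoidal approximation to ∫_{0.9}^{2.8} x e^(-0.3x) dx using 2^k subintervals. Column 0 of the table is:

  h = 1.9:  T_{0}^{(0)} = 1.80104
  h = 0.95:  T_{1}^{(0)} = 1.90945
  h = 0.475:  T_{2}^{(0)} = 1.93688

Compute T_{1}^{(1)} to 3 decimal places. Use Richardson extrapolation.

T_{1}^{(1)} = 1.90945 + (1.90945 − 1.80104)/3 = 1.94559
(Column j=1 coincides with Simpson's rule on the same nodes.)

1.946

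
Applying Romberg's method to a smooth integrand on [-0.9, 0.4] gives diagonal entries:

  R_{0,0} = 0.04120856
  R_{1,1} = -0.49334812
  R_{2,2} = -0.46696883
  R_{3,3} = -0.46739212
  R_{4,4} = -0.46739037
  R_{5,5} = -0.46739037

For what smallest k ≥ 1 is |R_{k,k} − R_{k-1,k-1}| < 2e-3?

|R_{1,1} − R_{0,0}| = 0.53455668 ≥ 2e-3
|R_{2,2} − R_{1,1}| = 0.02637929 ≥ 2e-3
|R_{3,3} − R_{2,2}| = 0.00042329 < 2e-3

k = 3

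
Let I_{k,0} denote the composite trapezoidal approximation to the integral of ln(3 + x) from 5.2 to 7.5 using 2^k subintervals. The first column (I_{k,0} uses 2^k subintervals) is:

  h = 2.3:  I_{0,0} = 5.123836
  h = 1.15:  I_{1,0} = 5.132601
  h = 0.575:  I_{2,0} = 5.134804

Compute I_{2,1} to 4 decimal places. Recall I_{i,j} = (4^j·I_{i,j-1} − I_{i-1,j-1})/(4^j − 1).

Richardson extrapolation on the trapezoidal column (denominator 4−1=3):
I_{2,1} = (4·5.134804 − 5.132601) / 3 = 5.135538

5.1355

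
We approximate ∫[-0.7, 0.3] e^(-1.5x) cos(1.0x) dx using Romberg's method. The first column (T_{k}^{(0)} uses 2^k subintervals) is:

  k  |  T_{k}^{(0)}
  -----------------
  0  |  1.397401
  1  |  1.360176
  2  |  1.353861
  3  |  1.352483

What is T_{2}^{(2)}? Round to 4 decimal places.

Richardson extrapolation on the trapezoidal column (denominator 4−1=3):
T_{1}^{(1)} = (4·1.360176 − 1.397401) / 3 = 1.347768
T_{2}^{(1)} = (4·1.353861 − 1.360176) / 3 = 1.351756
T_{2}^{(2)} = 1.351756 + (1.351756 − 1.347768)/15 = 1.352022

1.3520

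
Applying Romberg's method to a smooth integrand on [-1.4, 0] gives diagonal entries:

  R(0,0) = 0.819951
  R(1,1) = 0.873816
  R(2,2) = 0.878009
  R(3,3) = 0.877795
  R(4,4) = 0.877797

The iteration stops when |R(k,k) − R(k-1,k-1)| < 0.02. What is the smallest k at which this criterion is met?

|R(1,1) − R(0,0)| = 0.053865 ≥ 0.02
|R(2,2) − R(1,1)| = 0.004193 < 0.02

k = 2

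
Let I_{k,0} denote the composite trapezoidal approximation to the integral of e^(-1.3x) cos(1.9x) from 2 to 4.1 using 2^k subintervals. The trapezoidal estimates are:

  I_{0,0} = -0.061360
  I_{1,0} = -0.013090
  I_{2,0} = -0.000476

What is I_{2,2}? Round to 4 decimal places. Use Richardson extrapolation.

Richardson extrapolation on the trapezoidal column (denominator 4−1=3):
I_{1,1} = -0.013090 + (-0.013090 − (-0.061360))/3 = 0.003000
I_{2,1} = -0.000476 + (-0.000476 − (-0.013090))/3 = 0.003729
I_{2,2} = 0.003729 + (0.003729 − 0.003000)/15 = 0.003778

0.0038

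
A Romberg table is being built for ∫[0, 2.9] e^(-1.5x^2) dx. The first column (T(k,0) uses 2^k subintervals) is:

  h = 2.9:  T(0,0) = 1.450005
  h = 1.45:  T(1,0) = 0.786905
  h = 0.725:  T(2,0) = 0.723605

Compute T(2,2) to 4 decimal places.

Richardson extrapolation on the trapezoidal column (denominator 4−1=3):
T(1,1) = 0.786905 + (0.786905 − 1.450005)/3 = 0.565872
T(2,1) = (4·0.723605 − 0.786905) / 3 = 0.702505
T(2,2) = (16·0.702505 − 0.565872) / 15 = 0.711614
(Column j=1 coincides with Simpson's rule on the same nodes.)

0.7116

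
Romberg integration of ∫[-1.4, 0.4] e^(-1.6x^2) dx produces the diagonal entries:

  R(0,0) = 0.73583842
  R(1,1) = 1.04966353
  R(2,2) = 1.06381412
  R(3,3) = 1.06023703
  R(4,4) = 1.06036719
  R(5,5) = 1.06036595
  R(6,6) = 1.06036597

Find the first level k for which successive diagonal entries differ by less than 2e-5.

|R(1,1) − R(0,0)| = 0.31382511 ≥ 2e-5
|R(2,2) − R(1,1)| = 0.01415059 ≥ 2e-5
|R(3,3) − R(2,2)| = 0.00357709 ≥ 2e-5
|R(4,4) − R(3,3)| = 0.00013016 ≥ 2e-5
|R(5,5) − R(4,4)| = 0.00000124 < 2e-5

k = 5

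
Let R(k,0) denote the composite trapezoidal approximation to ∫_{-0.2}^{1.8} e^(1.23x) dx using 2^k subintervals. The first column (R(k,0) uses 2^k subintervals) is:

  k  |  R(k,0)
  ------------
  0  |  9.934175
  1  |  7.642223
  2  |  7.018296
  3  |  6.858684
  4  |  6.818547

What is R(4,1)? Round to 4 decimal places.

R(4,1) = 6.818547 + (6.818547 − 6.858684)/3 = 6.805168
(Column j=1 coincides with Simpson's rule on the same nodes.)

6.8052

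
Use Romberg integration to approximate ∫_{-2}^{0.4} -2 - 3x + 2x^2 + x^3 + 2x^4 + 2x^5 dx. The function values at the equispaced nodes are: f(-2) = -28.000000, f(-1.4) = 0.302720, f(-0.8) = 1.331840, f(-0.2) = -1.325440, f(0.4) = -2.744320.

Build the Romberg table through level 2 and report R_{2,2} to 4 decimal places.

R_{0,0} (trapezoid, 1 panel, h=2.4000): -36.893184
R_{1,0} (trapezoid, 2 panels, h=1.2000): -16.848384
R_{2,0} (trapezoid, 4 panels, h=0.6000): -9.037824
R_{1,1} = -16.848384 + (-16.848384 − (-36.893184))/3 = -10.166784
R_{2,1} = -9.037824 + (-9.037824 − (-16.848384))/3 = -6.434304
R_{2,2} = -6.434304 + (-6.434304 − (-10.166784))/15 = -6.185472

-6.1855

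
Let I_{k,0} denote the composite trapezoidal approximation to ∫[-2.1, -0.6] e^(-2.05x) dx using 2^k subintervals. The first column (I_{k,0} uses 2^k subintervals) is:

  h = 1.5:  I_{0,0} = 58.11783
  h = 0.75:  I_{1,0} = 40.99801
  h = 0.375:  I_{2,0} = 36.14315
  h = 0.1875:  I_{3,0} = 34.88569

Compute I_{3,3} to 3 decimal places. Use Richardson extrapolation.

34.462

Richardson extrapolation on the trapezoidal column (denominator 4−1=3):
I_{1,1} = (4·40.99801 − 58.11783) / 3 = 35.29140
I_{2,1} = 36.14315 + (36.14315 − 40.99801)/3 = 34.52486
I_{3,1} = (4·34.88569 − 36.14315) / 3 = 34.46654
I_{2,2} = (16·34.52486 − 35.29140) / 15 = 34.47376
I_{3,2} = (16·34.46654 − 34.52486) / 15 = 34.46265
I_{3,3} = (64·34.46265 − 34.47376) / 63 = 34.46247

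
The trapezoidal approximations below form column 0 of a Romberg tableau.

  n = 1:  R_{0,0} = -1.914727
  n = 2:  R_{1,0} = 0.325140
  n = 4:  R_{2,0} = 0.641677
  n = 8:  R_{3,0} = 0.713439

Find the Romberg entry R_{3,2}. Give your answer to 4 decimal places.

0.7367

R_{2,1} = 0.641677 + (0.641677 − 0.325140)/3 = 0.747189
R_{3,1} = (4·0.713439 − 0.641677) / 3 = 0.737360
R_{3,2} = 0.737360 + (0.737360 − 0.747189)/15 = 0.736705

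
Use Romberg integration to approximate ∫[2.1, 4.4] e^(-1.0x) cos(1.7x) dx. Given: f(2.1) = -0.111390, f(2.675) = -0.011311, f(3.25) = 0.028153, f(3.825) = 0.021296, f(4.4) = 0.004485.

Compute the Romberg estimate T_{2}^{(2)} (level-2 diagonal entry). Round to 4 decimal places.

-0.0023

T_{0}^{(0)} (trapezoid, 1 panel, h=2.3000): -0.122941
T_{1}^{(0)} (trapezoid, 2 panels, h=1.1500): -0.029094
T_{2}^{(0)} (trapezoid, 4 panels, h=0.5750): -0.008806
T_{1}^{(1)} = -0.029094 + (-0.029094 − (-0.122941))/3 = 0.002188
T_{2}^{(1)} = -0.008806 + (-0.008806 − (-0.029094))/3 = -0.002043
T_{2}^{(2)} = -0.002043 + (-0.002043 − 0.002188)/15 = -0.002325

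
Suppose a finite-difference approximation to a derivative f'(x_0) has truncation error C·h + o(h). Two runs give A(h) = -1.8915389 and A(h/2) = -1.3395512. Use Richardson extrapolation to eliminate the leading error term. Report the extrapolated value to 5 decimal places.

The leading error scales as h; refining by a factor of 2 reduces it by 2^1 = 2.
Extrapolated value = (2·A(h/2) − A(h)) / (2 − 1)
= (2·(-1.3395512) − (-1.8915389)) / 1
= -0.7875635 / 1 = -0.7875635

-0.78756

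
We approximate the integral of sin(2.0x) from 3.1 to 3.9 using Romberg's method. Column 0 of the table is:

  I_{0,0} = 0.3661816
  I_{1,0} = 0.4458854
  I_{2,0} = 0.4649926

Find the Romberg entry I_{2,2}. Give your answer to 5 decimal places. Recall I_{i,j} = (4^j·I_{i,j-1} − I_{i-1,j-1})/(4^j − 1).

0.47129

Richardson extrapolation on the trapezoidal column (denominator 4−1=3):
I_{1,1} = (4·0.4458854 − 0.3661816) / 3 = 0.4724533
I_{2,1} = (4·0.4649926 − 0.4458854) / 3 = 0.4713617
I_{2,2} = 0.4713617 + (0.4713617 − 0.4724533)/15 = 0.4712889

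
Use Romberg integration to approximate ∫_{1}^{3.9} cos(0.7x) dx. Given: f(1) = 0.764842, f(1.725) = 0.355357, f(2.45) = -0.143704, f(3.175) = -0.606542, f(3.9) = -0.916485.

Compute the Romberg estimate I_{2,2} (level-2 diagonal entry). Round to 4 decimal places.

-0.3488

I_{0,0} (trapezoid, 1 panel, h=2.9000): -0.219882
I_{1,0} (trapezoid, 2 panels, h=1.4500): -0.318312
I_{2,0} (trapezoid, 4 panels, h=0.7250): -0.341265
I_{1,1} = -0.318312 + (-0.318312 − (-0.219882))/3 = -0.351122
I_{2,1} = -0.341265 + (-0.341265 − (-0.318312))/3 = -0.348916
I_{2,2} = -0.348916 + (-0.348916 − (-0.351122))/15 = -0.348769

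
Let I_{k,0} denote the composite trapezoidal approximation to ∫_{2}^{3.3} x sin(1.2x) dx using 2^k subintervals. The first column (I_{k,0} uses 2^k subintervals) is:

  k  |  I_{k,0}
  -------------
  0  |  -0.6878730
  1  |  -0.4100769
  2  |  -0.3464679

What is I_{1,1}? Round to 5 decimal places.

-0.31748

Richardson extrapolation on the trapezoidal column (denominator 4−1=3):
I_{1,1} = (4·(-0.4100769) − (-0.6878730)) / 3 = -0.3174782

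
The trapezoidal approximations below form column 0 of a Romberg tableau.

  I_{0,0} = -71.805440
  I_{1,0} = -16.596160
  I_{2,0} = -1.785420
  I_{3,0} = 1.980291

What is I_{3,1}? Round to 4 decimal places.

3.2355

I_{3,1} = 1.980291 + (1.980291 − (-1.785420))/3 = 3.235528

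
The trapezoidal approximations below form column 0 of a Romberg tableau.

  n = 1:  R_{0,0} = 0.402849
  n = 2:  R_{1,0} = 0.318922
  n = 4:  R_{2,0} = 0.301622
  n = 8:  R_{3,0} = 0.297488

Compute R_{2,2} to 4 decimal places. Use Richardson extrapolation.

R_{1,1} = 0.318922 + (0.318922 − 0.402849)/3 = 0.290946
R_{2,1} = (4·0.301622 − 0.318922) / 3 = 0.295855
R_{2,2} = (16·0.295855 − 0.290946) / 15 = 0.296182

0.2962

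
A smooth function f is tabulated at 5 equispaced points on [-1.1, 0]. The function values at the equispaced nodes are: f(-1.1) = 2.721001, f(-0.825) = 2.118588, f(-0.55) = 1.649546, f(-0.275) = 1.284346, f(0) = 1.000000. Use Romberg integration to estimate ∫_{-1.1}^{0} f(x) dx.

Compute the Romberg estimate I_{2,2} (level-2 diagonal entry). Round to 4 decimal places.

1.8912

I_{0,0} (trapezoid, 1 panel, h=1.1000): 2.046551
I_{1,0} (trapezoid, 2 panels, h=0.5500): 1.930526
I_{2,0} (trapezoid, 4 panels, h=0.2750): 1.901070
I_{1,1} = 1.930526 + (1.930526 − 2.046551)/3 = 1.891851
I_{2,1} = 1.901070 + (1.901070 − 1.930526)/3 = 1.891251
I_{2,2} = 1.891251 + (1.891251 − 1.891851)/15 = 1.891211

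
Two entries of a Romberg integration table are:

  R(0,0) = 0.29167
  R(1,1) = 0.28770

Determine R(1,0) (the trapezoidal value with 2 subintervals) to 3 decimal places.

From R(1,1) = (4·R(1,0) − R(0,0))/3, solve for R(1,0):
4·R(1,0) = 3·0.28770 + 0.29167 = 1.15477
R(1,0) = 0.28869

0.289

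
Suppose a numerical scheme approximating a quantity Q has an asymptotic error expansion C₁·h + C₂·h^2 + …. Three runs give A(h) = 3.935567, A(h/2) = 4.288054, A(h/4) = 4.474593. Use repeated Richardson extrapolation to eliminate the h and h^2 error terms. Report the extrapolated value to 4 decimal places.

First eliminate the h term (factor 2^1 = 2):
  B₁ = (2·4.288054 − 3.935567)/1 = 4.640541
  B₂ = (2·4.474593 − 4.288054)/1 = 4.661132
Then eliminate the h^2 term (factor 2^2 = 4):
  (4·4.661132 − 4.640541)/3 = 4.667996

4.6680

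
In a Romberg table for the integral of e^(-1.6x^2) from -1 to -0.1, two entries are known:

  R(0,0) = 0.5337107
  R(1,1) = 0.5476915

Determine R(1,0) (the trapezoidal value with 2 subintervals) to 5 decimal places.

From R(1,1) = (4·R(1,0) − R(0,0))/3, solve for R(1,0):
4·R(1,0) = 3·0.5476915 + 0.5337107 = 2.1767852
R(1,0) = 0.5441963

0.54420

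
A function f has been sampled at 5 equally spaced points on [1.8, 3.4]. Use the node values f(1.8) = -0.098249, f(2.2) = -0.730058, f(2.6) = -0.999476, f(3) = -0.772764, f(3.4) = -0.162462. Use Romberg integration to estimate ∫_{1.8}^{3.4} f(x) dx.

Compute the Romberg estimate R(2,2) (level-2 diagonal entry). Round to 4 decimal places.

R(0,0) (trapezoid, 1 panel, h=1.6000): -0.208569
R(1,0) (trapezoid, 2 panels, h=0.8000): -0.903865
R(2,0) (trapezoid, 4 panels, h=0.4000): -1.053061
R(1,1) = -0.903865 + (-0.903865 − (-0.208569))/3 = -1.135630
R(2,1) = -1.053061 + (-1.053061 − (-0.903865))/3 = -1.102793
R(2,2) = -1.102793 + (-1.102793 − (-1.135630))/15 = -1.100604

-1.1006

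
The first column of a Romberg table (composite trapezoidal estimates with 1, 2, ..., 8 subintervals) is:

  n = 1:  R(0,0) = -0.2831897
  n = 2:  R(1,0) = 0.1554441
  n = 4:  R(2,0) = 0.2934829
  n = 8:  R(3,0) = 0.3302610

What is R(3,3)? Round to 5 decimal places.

Richardson extrapolation on the trapezoidal column (denominator 4−1=3):
R(1,1) = (4·0.1554441 − (-0.2831897)) / 3 = 0.3016554
R(2,1) = (4·0.2934829 − 0.1554441) / 3 = 0.3394958
R(3,1) = 0.3302610 + (0.3302610 − 0.2934829)/3 = 0.3425204
R(2,2) = (16·0.3394958 − 0.3016554) / 15 = 0.3420185
R(3,2) = 0.3425204 + (0.3425204 − 0.3394958)/15 = 0.3427220
R(3,3) = (64·0.3427220 − 0.3420185) / 63 = 0.3427332

0.34273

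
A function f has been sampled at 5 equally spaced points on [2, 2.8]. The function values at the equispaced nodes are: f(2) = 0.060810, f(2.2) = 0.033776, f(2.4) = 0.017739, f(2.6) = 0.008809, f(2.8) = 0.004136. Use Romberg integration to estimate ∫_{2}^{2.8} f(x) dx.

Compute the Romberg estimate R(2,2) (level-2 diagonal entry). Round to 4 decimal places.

0.0180

R(0,0) (trapezoid, 1 panel, h=0.8000): 0.025978
R(1,0) (trapezoid, 2 panels, h=0.4000): 0.020085
R(2,0) (trapezoid, 4 panels, h=0.2000): 0.018559
R(1,1) = 0.020085 + (0.020085 − 0.025978)/3 = 0.018121
R(2,1) = 0.018559 + (0.018559 − 0.020085)/3 = 0.018050
R(2,2) = 0.018050 + (0.018050 − 0.018121)/15 = 0.018045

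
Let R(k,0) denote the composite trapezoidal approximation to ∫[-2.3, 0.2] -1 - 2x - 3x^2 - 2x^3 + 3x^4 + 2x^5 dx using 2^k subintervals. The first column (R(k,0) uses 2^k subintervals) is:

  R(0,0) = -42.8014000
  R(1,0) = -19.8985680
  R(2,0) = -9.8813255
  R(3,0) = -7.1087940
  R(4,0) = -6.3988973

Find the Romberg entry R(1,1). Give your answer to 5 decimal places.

R(1,1) = (4·(-19.8985680) − (-42.8014000)) / 3 = -12.2642907
(Column j=1 coincides with Simpson's rule on the same nodes.)

-12.26429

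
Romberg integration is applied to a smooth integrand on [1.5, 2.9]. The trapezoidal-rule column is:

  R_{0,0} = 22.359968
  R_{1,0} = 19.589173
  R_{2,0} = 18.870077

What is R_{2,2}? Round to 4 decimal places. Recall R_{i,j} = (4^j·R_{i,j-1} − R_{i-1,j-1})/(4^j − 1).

18.6280

Richardson extrapolation on the trapezoidal column (denominator 4−1=3):
R_{1,1} = 19.589173 + (19.589173 − 22.359968)/3 = 18.665575
R_{2,1} = (4·18.870077 − 19.589173) / 3 = 18.630378
R_{2,2} = 18.630378 + (18.630378 − 18.665575)/15 = 18.628032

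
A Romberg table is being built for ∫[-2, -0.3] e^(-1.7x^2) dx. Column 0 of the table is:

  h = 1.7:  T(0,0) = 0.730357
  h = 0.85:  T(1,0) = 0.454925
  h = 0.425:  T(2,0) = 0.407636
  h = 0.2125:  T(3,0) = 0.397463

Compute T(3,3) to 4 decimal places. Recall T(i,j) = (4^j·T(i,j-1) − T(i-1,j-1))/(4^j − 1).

T(1,1) = (4·0.454925 − 0.730357) / 3 = 0.363114
T(2,1) = (4·0.407636 − 0.454925) / 3 = 0.391873
T(3,1) = (4·0.397463 − 0.407636) / 3 = 0.394072
T(2,2) = (16·0.391873 − 0.363114) / 15 = 0.393790
T(3,2) = 0.394072 + (0.394072 − 0.391873)/15 = 0.394219
T(3,3) = 0.394219 + (0.394219 − 0.393790)/63 = 0.394226

0.3942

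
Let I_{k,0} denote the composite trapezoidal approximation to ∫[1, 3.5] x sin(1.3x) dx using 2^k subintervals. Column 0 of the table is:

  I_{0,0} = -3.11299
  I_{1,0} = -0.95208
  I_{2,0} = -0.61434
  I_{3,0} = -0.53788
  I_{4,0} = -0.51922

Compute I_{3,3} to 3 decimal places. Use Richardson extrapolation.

-0.513

Richardson extrapolation on the trapezoidal column (denominator 4−1=3):
I_{1,1} = -0.95208 + (-0.95208 − (-3.11299))/3 = -0.23178
I_{2,1} = (4·(-0.61434) − (-0.95208)) / 3 = -0.50176
I_{3,1} = -0.53788 + (-0.53788 − (-0.61434))/3 = -0.51239
I_{2,2} = -0.50176 + (-0.50176 − (-0.23178))/15 = -0.51976
I_{3,2} = -0.51239 + (-0.51239 − (-0.50176))/15 = -0.51310
I_{3,3} = -0.51310 + (-0.51310 − (-0.51976))/63 = -0.51299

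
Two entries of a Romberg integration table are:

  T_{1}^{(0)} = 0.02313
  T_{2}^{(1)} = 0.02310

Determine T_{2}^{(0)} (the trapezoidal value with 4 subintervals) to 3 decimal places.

0.023

From T_{2}^{(1)} = (4·T_{2}^{(0)} − T_{1}^{(0)})/3, solve for T_{2}^{(0)}:
4·T_{2}^{(0)} = 3·0.02310 + 0.02313 = 0.09243
T_{2}^{(0)} = 0.02311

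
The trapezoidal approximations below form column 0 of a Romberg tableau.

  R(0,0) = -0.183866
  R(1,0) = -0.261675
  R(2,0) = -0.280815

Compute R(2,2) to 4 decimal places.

Richardson extrapolation on the trapezoidal column (denominator 4−1=3):
R(1,1) = (4·(-0.261675) − (-0.183866)) / 3 = -0.287611
R(2,1) = -0.280815 + (-0.280815 − (-0.261675))/3 = -0.287195
R(2,2) = (16·(-0.287195) − (-0.287611)) / 15 = -0.287167

-0.2872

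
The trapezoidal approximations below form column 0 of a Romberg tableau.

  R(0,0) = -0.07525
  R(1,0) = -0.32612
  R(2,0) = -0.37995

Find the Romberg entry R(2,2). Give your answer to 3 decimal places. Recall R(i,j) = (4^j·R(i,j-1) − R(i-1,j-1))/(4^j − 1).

-0.397

Richardson extrapolation on the trapezoidal column (denominator 4−1=3):
R(1,1) = (4·(-0.32612) − (-0.07525)) / 3 = -0.40974
R(2,1) = (4·(-0.37995) − (-0.32612)) / 3 = -0.39789
R(2,2) = (16·(-0.39789) − (-0.40974)) / 15 = -0.39710
(Column j=1 coincides with Simpson's rule on the same nodes.)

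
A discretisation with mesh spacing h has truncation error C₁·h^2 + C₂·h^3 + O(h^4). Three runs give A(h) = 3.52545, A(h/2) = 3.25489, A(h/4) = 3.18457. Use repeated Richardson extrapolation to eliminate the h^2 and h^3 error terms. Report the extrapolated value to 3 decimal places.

3.161

First eliminate the h^2 term (factor 2^2 = 4):
  B₁ = (4·3.25489 − 3.52545)/3 = 3.16470
  B₂ = (4·3.18457 − 3.25489)/3 = 3.16113
Then eliminate the h^3 term (factor 2^3 = 8):
  (8·3.16113 − 3.16470)/7 = 3.16062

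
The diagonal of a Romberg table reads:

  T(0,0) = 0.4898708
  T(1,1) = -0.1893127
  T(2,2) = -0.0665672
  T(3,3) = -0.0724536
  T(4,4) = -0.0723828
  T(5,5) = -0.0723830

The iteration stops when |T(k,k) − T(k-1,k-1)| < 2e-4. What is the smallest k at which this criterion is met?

k = 4

|T(1,1) − T(0,0)| = 0.6791835 ≥ 2e-4
|T(2,2) − T(1,1)| = 0.1227455 ≥ 2e-4
|T(3,3) − T(2,2)| = 0.0058864 ≥ 2e-4
|T(4,4) − T(3,3)| = 0.0000708 < 2e-4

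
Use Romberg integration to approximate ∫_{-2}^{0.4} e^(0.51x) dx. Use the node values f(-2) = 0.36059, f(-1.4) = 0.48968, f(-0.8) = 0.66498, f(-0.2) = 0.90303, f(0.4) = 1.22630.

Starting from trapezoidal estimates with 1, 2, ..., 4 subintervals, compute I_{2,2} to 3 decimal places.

I_{0,0} (trapezoid, 1 panel, h=2.4000): 1.90427
I_{1,0} (trapezoid, 2 panels, h=1.2000): 1.75011
I_{2,0} (trapezoid, 4 panels, h=0.6000): 1.71068
I_{1,1} = 1.75011 + (1.75011 − 1.90427)/3 = 1.69872
I_{2,1} = 1.71068 + (1.71068 − 1.75011)/3 = 1.69754
I_{2,2} = 1.69754 + (1.69754 − 1.69872)/15 = 1.69746

1.697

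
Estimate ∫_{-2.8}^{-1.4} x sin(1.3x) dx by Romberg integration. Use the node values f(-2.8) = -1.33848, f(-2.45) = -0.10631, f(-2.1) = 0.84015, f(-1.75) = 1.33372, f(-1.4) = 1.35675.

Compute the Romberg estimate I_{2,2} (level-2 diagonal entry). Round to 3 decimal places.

I_{0,0} (trapezoid, 1 panel, h=1.4000): 0.01279
I_{1,0} (trapezoid, 2 panels, h=0.7000): 0.59450
I_{2,0} (trapezoid, 4 panels, h=0.3500): 0.72684
I_{1,1} = 0.59450 + (0.59450 − 0.01279)/3 = 0.78840
I_{2,1} = 0.72684 + (0.72684 − 0.59450)/3 = 0.77095
I_{2,2} = 0.77095 + (0.77095 − 0.78840)/15 = 0.76979

0.770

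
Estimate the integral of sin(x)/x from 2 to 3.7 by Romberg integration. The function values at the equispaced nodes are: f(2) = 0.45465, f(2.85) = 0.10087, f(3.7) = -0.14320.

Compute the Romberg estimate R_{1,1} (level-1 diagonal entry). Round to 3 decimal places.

R_{0,0} (trapezoid, 1 panel, h=1.7000): 0.26473
R_{1,0} (trapezoid, 2 panels, h=0.8500): 0.21811
R_{1,1} = 0.21811 + (0.21811 − 0.26473)/3 = 0.20257

0.203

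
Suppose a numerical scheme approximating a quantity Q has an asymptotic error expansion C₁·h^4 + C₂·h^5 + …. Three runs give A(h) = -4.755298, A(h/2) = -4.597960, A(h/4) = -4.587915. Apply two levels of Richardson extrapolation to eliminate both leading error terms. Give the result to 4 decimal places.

-4.5872

First eliminate the h^4 term (factor 2^4 = 16):
  B₁ = (16·(-4.597960) − (-4.755298))/15 = -4.587471
  B₂ = (16·(-4.587915) − (-4.597960))/15 = -4.587245
Then eliminate the h^5 term (factor 2^5 = 32):
  (32·(-4.587245) − (-4.587471))/31 = -4.587238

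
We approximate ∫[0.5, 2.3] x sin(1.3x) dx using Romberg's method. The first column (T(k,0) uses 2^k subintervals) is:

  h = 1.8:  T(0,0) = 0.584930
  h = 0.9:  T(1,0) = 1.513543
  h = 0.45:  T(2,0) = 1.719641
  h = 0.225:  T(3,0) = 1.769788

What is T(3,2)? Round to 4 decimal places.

T(2,1) = 1.719641 + (1.719641 − 1.513543)/3 = 1.788340
T(3,1) = (4·1.769788 − 1.719641) / 3 = 1.786504
T(3,2) = (16·1.786504 − 1.788340) / 15 = 1.786382

1.7864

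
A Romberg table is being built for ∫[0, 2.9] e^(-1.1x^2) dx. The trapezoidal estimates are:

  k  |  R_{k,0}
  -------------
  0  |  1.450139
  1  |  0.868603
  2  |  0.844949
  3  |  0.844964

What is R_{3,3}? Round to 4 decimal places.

0.8455

Richardson extrapolation on the trapezoidal column (denominator 4−1=3):
R_{1,1} = (4·0.868603 − 1.450139) / 3 = 0.674758
R_{2,1} = 0.844949 + (0.844949 − 0.868603)/3 = 0.837064
R_{3,1} = 0.844964 + (0.844964 − 0.844949)/3 = 0.844969
R_{2,2} = 0.837064 + (0.837064 − 0.674758)/15 = 0.847884
R_{3,2} = 0.844969 + (0.844969 − 0.837064)/15 = 0.845496
R_{3,3} = (64·0.845496 − 0.847884) / 63 = 0.845458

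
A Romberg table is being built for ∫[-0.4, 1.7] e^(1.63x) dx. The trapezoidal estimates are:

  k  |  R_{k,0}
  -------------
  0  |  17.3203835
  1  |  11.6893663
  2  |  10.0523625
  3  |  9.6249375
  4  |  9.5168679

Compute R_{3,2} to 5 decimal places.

Richardson extrapolation on the trapezoidal column (denominator 4−1=3):
R_{2,1} = 10.0523625 + (10.0523625 − 11.6893663)/3 = 9.5066946
R_{3,1} = 9.6249375 + (9.6249375 − 10.0523625)/3 = 9.4824625
R_{3,2} = 9.4824625 + (9.4824625 − 9.5066946)/15 = 9.4808470

9.48085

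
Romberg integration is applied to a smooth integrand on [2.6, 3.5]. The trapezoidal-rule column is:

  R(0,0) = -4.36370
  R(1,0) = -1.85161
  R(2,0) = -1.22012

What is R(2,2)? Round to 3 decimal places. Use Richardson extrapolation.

Richardson extrapolation on the trapezoidal column (denominator 4−1=3):
R(1,1) = (4·(-1.85161) − (-4.36370)) / 3 = -1.01425
R(2,1) = (4·(-1.22012) − (-1.85161)) / 3 = -1.00962
R(2,2) = (16·(-1.00962) − (-1.01425)) / 15 = -1.00931

-1.009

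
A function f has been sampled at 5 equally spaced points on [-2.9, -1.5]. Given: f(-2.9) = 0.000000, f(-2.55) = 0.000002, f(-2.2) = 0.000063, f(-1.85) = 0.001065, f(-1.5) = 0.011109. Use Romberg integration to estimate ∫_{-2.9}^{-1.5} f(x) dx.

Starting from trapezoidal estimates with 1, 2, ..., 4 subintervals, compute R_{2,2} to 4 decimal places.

R_{0,0} (trapezoid, 1 panel, h=1.4000): 0.007776
R_{1,0} (trapezoid, 2 panels, h=0.7000): 0.003932
R_{2,0} (trapezoid, 4 panels, h=0.3500): 0.002340
R_{1,1} = 0.003932 + (0.003932 − 0.007776)/3 = 0.002651
R_{2,1} = 0.002340 + (0.002340 − 0.003932)/3 = 0.001809
R_{2,2} = 0.001809 + (0.001809 − 0.002651)/15 = 0.001753

0.0018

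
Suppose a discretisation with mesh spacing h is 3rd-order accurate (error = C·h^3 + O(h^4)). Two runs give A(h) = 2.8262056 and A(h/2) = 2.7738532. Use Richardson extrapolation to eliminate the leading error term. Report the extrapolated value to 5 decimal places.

The leading error scales as h^3; refining by a factor of 2 reduces it by 2^3 = 8.
Extrapolated value = (8·A(h/2) − A(h)) / (8 − 1)
= (8·2.7738532 − 2.8262056) / 7
= 19.3646200 / 7 = 2.7663743

2.76637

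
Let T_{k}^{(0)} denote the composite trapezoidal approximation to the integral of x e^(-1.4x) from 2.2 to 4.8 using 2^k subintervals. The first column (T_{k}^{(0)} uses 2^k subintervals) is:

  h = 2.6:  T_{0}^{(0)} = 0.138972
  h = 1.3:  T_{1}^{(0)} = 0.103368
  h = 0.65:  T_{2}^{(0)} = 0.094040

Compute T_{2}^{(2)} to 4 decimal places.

T_{1}^{(1)} = 0.103368 + (0.103368 − 0.138972)/3 = 0.091500
T_{2}^{(1)} = (4·0.094040 − 0.103368) / 3 = 0.090931
T_{2}^{(2)} = 0.090931 + (0.090931 − 0.091500)/15 = 0.090893

0.0909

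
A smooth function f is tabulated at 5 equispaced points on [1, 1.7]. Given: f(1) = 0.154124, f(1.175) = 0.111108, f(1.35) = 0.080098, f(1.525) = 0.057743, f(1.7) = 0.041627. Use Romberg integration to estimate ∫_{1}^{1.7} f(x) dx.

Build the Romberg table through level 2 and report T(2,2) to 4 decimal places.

T(0,0) (trapezoid, 1 panel, h=0.7000): 0.068513
T(1,0) (trapezoid, 2 panels, h=0.3500): 0.062291
T(2,0) (trapezoid, 4 panels, h=0.1750): 0.060694
T(1,1) = 0.062291 + (0.062291 − 0.068513)/3 = 0.060217
T(2,1) = 0.060694 + (0.060694 − 0.062291)/3 = 0.060162
T(2,2) = 0.060162 + (0.060162 − 0.060217)/15 = 0.060158

0.0602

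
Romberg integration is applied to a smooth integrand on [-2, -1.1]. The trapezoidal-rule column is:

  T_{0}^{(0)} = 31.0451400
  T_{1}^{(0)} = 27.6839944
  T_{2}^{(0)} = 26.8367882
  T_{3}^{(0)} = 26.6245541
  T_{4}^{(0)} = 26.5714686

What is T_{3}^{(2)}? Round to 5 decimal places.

26.55377

Richardson extrapolation on the trapezoidal column (denominator 4−1=3):
T_{2}^{(1)} = 26.8367882 + (26.8367882 − 27.6839944)/3 = 26.5543861
T_{3}^{(1)} = 26.6245541 + (26.6245541 − 26.8367882)/3 = 26.5538094
T_{3}^{(2)} = (16·26.5538094 − 26.5543861) / 15 = 26.5537710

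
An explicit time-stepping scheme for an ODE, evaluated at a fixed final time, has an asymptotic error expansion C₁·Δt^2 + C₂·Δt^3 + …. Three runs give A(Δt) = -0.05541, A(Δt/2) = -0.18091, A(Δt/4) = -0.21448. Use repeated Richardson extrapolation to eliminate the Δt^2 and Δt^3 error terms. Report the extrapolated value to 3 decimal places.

First eliminate the Δt^2 term (factor 2^2 = 4):
  B₁ = (4·(-0.18091) − (-0.05541))/3 = -0.22274
  B₂ = (4·(-0.21448) − (-0.18091))/3 = -0.22567
Then eliminate the Δt^3 term (factor 2^3 = 8):
  (8·(-0.22567) − (-0.22274))/7 = -0.22609

-0.226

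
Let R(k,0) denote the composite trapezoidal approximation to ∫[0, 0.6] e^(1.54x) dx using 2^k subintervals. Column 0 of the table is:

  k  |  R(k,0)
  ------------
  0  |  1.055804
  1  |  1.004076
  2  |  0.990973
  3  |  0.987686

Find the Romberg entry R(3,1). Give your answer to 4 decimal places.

0.9866

R(3,1) = (4·0.987686 − 0.990973) / 3 = 0.986590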